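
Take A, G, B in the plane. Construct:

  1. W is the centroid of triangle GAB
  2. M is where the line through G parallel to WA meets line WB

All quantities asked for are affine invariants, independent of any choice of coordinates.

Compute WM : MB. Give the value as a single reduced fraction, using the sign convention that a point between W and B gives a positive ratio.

WM:MB = -1/2

Work in coordinates with A = (0, 0), G = (1, 0), B = (0, 1).
1. W is the centroid of triangle GAB ⇒ W = (1/3, 1/3)
2. M is where the line through G parallel to WA meets line WB ⇒ M = (2/3, -1/3)
M = W + t·(B−W) with t = -1, so WM:MB = t:(1−t) = -1:2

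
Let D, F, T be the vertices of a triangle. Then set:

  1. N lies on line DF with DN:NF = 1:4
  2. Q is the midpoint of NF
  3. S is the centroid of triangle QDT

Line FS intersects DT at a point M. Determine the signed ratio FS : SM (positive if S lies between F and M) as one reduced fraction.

Set D = (0, 0), F = (1, 0), T = (0, 1); any affine frame gives the same invariant.
1. N lies on line DF with DN:NF = 1:4 ⇒ N = (1/5, 0)
2. Q is the midpoint of NF ⇒ Q = (3/5, 0)
3. S is the centroid of triangle QDT ⇒ S = (1/5, 1/3)
line FS meets DT at M = (0, 5/12)
S = F + t·(M−F) with t = 4/5, so FS:SM = 4/5:1/5

FS:SM = 4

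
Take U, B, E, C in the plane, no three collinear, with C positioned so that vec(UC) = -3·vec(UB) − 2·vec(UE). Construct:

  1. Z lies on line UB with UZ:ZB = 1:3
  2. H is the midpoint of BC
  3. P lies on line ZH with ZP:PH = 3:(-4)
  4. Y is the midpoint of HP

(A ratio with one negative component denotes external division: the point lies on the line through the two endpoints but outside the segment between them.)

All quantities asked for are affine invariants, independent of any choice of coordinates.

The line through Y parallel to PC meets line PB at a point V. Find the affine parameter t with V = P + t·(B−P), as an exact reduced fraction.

t = 1/4

Choose coordinates U = (0, 0), B = (1, 0), E = (0, 1), C = (-3, -2).
1. Z lies on line UB with UZ:ZB = 1:3 ⇒ Z = (1/4, 0)
2. H is the midpoint of BC ⇒ H = (-1, -1)
3. P lies on line ZH with ZP:PH = 3:(-4) ⇒ P = (4, 3)
4. Y is the midpoint of HP ⇒ Y = (3/2, 1)
through Y parallel to PC: direction (-7, -5); meets PB at V = (13/4, 9/4)
V = P + t·(B−P) with t = 1/4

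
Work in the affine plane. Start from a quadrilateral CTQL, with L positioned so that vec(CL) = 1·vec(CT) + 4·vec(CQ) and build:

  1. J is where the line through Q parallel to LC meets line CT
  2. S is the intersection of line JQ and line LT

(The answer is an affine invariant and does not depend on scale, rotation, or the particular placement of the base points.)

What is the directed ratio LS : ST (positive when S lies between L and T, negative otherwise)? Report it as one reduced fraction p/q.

LS:ST = -1/5

Choose coordinates C = (0, 0), T = (1, 0), Q = (0, 1), L = (1, 4).
1. J is where the line through Q parallel to LC meets line CT ⇒ J = (-1/4, 0)
2. S is the intersection of line JQ and line LT ⇒ S = (1, 5)
S = L + t·(T−L) with t = -1/4, so LS:ST = t:(1−t) = -1/4:5/4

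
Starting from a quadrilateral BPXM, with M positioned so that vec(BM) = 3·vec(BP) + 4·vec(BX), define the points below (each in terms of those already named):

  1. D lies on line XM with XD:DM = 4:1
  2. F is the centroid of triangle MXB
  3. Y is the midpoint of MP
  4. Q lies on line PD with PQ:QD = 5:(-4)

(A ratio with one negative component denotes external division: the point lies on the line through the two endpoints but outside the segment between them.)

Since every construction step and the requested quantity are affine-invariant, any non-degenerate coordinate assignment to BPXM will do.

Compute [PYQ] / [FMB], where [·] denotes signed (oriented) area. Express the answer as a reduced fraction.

[PYQ]:[FMB] = -3

Set B = (0, 0), P = (1, 0), X = (0, 1), M = (3, 4); any affine frame gives the same invariant.
1. D lies on line XM with XD:DM = 4:1 ⇒ D = (12/5, 17/5)
2. F is the centroid of triangle MXB ⇒ F = (1, 5/3)
3. Y is the midpoint of MP ⇒ Y = (2, 2)
4. Q lies on line PD with PQ:QD = 5:(-4) ⇒ Q = (8, 17)
2·[PYQ] = 3, 2·[FMB] = -1
[PYQ]:[FMB] = 3:-1 = -3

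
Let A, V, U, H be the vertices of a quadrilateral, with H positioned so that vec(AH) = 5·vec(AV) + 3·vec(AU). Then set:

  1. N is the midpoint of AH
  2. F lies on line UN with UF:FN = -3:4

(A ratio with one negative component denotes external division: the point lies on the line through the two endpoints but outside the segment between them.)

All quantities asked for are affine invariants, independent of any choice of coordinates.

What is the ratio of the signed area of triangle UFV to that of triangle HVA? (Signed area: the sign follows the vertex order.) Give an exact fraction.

[UFV]:[HVA] = -3

Choose coordinates A = (0, 0), V = (1, 0), U = (0, 1), H = (5, 3).
1. N is the midpoint of AH ⇒ N = (5/2, 3/2)
2. F lies on line UN with UF:FN = -3:4 ⇒ F = (-15/2, -1/2)
2·[UFV] = 9, 2·[HVA] = -3
[UFV]:[HVA] = 9:-3 = -3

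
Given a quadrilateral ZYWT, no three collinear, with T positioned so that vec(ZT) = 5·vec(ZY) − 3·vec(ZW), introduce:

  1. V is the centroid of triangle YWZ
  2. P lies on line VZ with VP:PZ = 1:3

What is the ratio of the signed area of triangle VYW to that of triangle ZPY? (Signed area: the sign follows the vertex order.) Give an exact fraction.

[VYW]:[ZPY] = -4/3

Work in coordinates with Z = (0, 0), Y = (1, 0), W = (0, 1), T = (5, -3).
1. V is the centroid of triangle YWZ ⇒ V = (1/3, 1/3)
2. P lies on line VZ with VP:PZ = 1:3 ⇒ P = (1/4, 1/4)
2·[VYW] = 1/3, 2·[ZPY] = -1/4
[VYW]:[ZPY] = 1/3:-1/4 = -4/3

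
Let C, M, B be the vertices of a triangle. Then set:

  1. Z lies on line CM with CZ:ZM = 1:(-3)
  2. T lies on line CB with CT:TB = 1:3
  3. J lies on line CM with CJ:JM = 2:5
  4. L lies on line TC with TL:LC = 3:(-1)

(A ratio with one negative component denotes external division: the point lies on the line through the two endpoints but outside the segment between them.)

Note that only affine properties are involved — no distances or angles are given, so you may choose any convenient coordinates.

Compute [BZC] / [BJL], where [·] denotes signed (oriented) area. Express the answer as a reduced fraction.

[BZC]:[BJL] = -14/9

Assign C = (0, 0), M = (1, 0), B = (0, 1) — the answer is frame-independent, so this choice is without loss of generality.
1. Z lies on line CM with CZ:ZM = 1:(-3) ⇒ Z = (-1/2, 0)
2. T lies on line CB with CT:TB = 1:3 ⇒ T = (0, 1/4)
3. J lies on line CM with CJ:JM = 2:5 ⇒ J = (2/7, 0)
4. L lies on line TC with TL:LC = 3:(-1) ⇒ L = (0, -1/8)
2·[BZC] = 1/2, 2·[BJL] = -9/28
[BZC]:[BJL] = 1/2:-9/28 = -14/9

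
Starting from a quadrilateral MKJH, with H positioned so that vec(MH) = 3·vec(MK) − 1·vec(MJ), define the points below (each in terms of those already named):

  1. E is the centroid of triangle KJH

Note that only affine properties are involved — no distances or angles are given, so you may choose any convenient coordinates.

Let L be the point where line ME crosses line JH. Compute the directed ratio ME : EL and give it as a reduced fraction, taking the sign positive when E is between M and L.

ME:EL = 8

Work in coordinates with M = (0, 0), K = (1, 0), J = (0, 1), H = (3, -1).
1. E is the centroid of triangle KJH ⇒ E = (4/3, 0)
line ME meets JH at L = (3/2, 0)
E = M + t·(L−M) with t = 8/9, so ME:EL = 8/9:1/9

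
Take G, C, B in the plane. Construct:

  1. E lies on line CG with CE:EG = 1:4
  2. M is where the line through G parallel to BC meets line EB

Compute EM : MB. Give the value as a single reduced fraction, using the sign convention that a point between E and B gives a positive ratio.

EM:MB = -4/5

Assign G = (0, 0), C = (1, 0), B = (0, 1) — the answer is frame-independent, so this choice is without loss of generality.
1. E lies on line CG with CE:EG = 1:4 ⇒ E = (4/5, 0)
2. M is where the line through G parallel to BC meets line EB ⇒ M = (4, -4)
M = E + t·(B−E) with t = -4, so EM:MB = t:(1−t) = -4:5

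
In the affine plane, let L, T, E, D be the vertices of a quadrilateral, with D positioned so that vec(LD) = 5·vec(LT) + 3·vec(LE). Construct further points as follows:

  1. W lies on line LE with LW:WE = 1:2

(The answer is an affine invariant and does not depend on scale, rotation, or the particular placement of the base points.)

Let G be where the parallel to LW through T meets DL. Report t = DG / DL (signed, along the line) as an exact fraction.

t = 4/5

Assign L = (0, 0), T = (1, 0), E = (0, 1), D = (5, 3) — the answer is frame-independent, so this choice is without loss of generality.
1. W lies on line LE with LW:WE = 1:2 ⇒ W = (0, 1/3)
through T parallel to LW: direction (0, 1/3); meets DL at G = (1, 3/5)
G = D + t·(L−D) with t = 4/5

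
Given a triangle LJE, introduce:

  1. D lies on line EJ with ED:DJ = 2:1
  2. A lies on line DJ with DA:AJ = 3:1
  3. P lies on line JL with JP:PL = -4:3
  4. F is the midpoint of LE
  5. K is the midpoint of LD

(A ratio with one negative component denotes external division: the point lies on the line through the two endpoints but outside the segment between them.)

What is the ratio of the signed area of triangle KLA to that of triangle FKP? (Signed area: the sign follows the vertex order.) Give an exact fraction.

[KLA]:[FKP] = -3/28

Choose coordinates L = (0, 0), J = (1, 0), E = (0, 1).
1. D lies on line EJ with ED:DJ = 2:1 ⇒ D = (2/3, 1/3)
2. A lies on line DJ with DA:AJ = 3:1 ⇒ A = (11/12, 1/12)
3. P lies on line JL with JP:PL = -4:3 ⇒ P = (-3, 0)
4. F is the midpoint of LE ⇒ F = (0, 1/2)
5. K is the midpoint of LD ⇒ K = (1/3, 1/6)
2·[KLA] = 1/8, 2·[FKP] = -7/6
[KLA]:[FKP] = 1/8:-7/6 = -3/28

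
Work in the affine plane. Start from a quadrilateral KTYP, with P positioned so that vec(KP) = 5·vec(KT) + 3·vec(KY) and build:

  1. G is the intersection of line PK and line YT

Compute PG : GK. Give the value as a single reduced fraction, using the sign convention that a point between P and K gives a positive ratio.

PG:GK = 7

Work in coordinates with K = (0, 0), T = (1, 0), Y = (0, 1), P = (5, 3).
1. G is the intersection of line PK and line YT ⇒ G = (5/8, 3/8)
G = P + t·(K−P) with t = 7/8, so PG:GK = t:(1−t) = 7/8:1/8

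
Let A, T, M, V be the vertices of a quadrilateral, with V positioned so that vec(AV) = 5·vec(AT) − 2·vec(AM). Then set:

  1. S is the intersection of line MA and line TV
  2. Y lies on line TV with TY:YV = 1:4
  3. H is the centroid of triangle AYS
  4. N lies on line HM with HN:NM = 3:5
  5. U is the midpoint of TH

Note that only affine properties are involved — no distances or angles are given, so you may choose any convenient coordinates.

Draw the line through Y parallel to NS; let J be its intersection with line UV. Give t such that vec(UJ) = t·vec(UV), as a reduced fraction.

Work in coordinates with A = (0, 0), T = (1, 0), M = (0, 1), V = (5, -2).
1. S is the intersection of line MA and line TV ⇒ S = (0, 1/2)
2. Y lies on line TV with TY:YV = 1:4 ⇒ Y = (9/5, -2/5)
3. H is the centroid of triangle AYS ⇒ H = (3/5, 1/30)
4. N lies on line HM with HN:NM = 3:5 ⇒ N = (3/8, 19/48)
5. U is the midpoint of TH ⇒ U = (4/5, 1/60)
through Y parallel to NS: direction (-3/8, 5/48); meets UV at J = (379/255, -718/2295)
J = U + t·(V−U) with t = 25/153

t = 25/153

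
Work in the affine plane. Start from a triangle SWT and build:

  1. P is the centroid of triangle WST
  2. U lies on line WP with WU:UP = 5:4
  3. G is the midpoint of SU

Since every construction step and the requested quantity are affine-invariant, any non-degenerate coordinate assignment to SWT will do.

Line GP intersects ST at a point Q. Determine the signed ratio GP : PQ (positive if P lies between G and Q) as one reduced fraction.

Work in coordinates with S = (0, 0), W = (1, 0), T = (0, 1).
1. P is the centroid of triangle WST ⇒ P = (1/3, 1/3)
2. U lies on line WP with WU:UP = 5:4 ⇒ U = (17/27, 5/27)
3. G is the midpoint of SU ⇒ G = (17/54, 5/54)
line GP meets ST at Q = (0, -4)
P = G + t·(Q−G) with t = -1/17, so GP:PQ = -1/17:18/17

GP:PQ = -1/18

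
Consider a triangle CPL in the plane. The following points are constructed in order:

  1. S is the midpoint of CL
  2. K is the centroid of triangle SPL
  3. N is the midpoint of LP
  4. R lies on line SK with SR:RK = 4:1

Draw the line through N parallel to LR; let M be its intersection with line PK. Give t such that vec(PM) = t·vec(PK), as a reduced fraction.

t = 7/12

Choose coordinates C = (0, 0), P = (1, 0), L = (0, 1).
1. S is the midpoint of CL ⇒ S = (0, 1/2)
2. K is the centroid of triangle SPL ⇒ K = (1/3, 1/2)
3. N is the midpoint of LP ⇒ N = (1/2, 1/2)
4. R lies on line SK with SR:RK = 4:1 ⇒ R = (4/15, 1/2)
through N parallel to LR: direction (4/15, -1/2); meets PK at M = (11/18, 7/24)
M = P + t·(K−P) with t = 7/12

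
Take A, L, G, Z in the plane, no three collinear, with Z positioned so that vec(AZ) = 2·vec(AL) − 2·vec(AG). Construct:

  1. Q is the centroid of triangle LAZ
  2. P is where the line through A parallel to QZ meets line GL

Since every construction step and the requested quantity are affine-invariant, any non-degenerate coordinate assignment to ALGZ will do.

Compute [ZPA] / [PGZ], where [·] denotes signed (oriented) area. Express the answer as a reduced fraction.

[ZPA]:[PGZ] = -2/3

Assign A = (0, 0), L = (1, 0), G = (0, 1), Z = (2, -2) — the answer is frame-independent, so this choice is without loss of generality.
1. Q is the centroid of triangle LAZ ⇒ Q = (1, -2/3)
2. P is where the line through A parallel to QZ meets line GL ⇒ P = (-3, 4)
2·[ZPA] = 2, 2·[PGZ] = -3
[ZPA]:[PGZ] = 2:-3 = -2/3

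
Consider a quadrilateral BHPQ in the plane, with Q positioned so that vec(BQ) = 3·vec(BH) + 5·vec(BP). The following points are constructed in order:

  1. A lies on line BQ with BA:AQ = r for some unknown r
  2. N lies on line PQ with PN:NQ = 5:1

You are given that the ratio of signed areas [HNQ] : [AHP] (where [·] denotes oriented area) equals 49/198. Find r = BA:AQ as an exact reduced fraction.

Work in coordinates with B = (0, 0), H = (1, 0), P = (0, 1), Q = (3, 5).
1. With BA:AQ = r, write λ = r/(r+1) so A = B + λ·(Q−B); A is affine-linear in λ
2. N lies on line PQ with PN:NQ = 5:1 ⇒ N = (5/2, 13/3)
Every point depending on A is an affine combination of A and λ-independent points, so each such coordinate is linear in λ; the λ² term in each signed area is a multiple of (Q−B)×(Q−B) = 0, so 2·[HNQ] and 2·[AHP] are each linear in λ. Evaluating at λ=0 and λ=1:
  2·[HNQ] = -7/6,   2·[AHP] = -8·λ + 1
So [HNQ]:[AHP] = (-7/6) / (-8·λ + 1). Setting this equal to 49/198:
  -7/6 = 49/198·(-8·λ + 1)  ⇒  λ = 5/7
Then r = λ/(1−λ) = (5/7)/(2/7) = 5/2. Check: with r = 5/2, A = (15/7, 25/7) and [HNQ]:[AHP] = 49/198 as required.

r = 5/2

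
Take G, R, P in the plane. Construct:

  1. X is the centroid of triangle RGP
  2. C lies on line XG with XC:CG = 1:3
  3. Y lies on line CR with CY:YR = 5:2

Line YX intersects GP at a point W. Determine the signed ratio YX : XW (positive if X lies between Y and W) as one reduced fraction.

YX:XW = 19/14

Set G = (0, 0), R = (1, 0), P = (0, 1); any affine frame gives the same invariant.
1. X is the centroid of triangle RGP ⇒ X = (1/3, 1/3)
2. C lies on line XG with XC:CG = 1:3 ⇒ C = (1/4, 1/4)
3. Y lies on line CR with CY:YR = 5:2 ⇒ Y = (11/14, 1/14)
line YX meets GP at W = (0, 10/19)
X = Y + t·(W−Y) with t = 19/33, so YX:XW = 19/33:14/33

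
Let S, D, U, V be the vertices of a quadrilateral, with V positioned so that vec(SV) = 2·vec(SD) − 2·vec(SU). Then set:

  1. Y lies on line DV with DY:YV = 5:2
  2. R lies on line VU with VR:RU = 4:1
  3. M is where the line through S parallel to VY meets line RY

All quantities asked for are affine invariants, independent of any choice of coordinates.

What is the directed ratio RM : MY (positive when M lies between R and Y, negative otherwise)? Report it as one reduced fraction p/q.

Assign S = (0, 0), D = (1, 0), U = (0, 1), V = (2, -2) — the answer is frame-independent, so this choice is without loss of generality.
1. Y lies on line DV with DY:YV = 5:2 ⇒ Y = (12/7, -10/7)
2. R lies on line VU with VR:RU = 4:1 ⇒ R = (2/5, 2/5)
3. M is where the line through S parallel to VY meets line RY ⇒ M = (-11/7, 22/7)
M = R + t·(Y−R) with t = -3/2, so RM:MY = t:(1−t) = -3/2:5/2

RM:MY = -3/5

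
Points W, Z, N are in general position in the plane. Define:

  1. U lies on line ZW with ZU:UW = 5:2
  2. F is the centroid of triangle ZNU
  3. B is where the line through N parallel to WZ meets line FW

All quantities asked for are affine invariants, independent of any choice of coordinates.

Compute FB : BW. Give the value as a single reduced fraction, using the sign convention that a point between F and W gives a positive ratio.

Work in coordinates with W = (0, 0), Z = (1, 0), N = (0, 1).
1. U lies on line ZW with ZU:UW = 5:2 ⇒ U = (2/7, 0)
2. F is the centroid of triangle ZNU ⇒ F = (3/7, 1/3)
3. B is where the line through N parallel to WZ meets line FW ⇒ B = (9/7, 1)
B = F + t·(W−F) with t = -2, so FB:BW = t:(1−t) = -2:3

FB:BW = -2/3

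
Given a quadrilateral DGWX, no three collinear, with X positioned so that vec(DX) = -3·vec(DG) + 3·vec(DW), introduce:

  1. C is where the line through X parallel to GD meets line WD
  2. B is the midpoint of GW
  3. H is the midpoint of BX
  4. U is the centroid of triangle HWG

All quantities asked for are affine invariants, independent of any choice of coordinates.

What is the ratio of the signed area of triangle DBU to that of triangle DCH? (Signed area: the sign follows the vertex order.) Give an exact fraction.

Assign D = (0, 0), G = (1, 0), W = (0, 1), X = (-3, 3) — the answer is frame-independent, so this choice is without loss of generality.
1. C is where the line through X parallel to GD meets line WD ⇒ C = (0, 3)
2. B is the midpoint of GW ⇒ B = (1/2, 1/2)
3. H is the midpoint of BX ⇒ H = (-5/4, 7/4)
4. U is the centroid of triangle HWG ⇒ U = (-1/12, 11/12)
2·[DBU] = 1/2, 2·[DCH] = 15/4
[DBU]:[DCH] = 1/2:15/4 = 2/15

[DBU]:[DCH] = 2/15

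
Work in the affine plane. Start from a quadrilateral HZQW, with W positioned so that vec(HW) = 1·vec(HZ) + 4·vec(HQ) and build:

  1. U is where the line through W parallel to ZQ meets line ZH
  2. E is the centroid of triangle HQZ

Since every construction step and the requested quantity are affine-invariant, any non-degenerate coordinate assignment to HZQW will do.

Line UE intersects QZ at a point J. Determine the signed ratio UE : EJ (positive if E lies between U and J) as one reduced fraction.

UE:EJ = -13

Set H = (0, 0), Z = (1, 0), Q = (0, 1), W = (1, 4); any affine frame gives the same invariant.
1. U is where the line through W parallel to ZQ meets line ZH ⇒ U = (5, 0)
2. E is the centroid of triangle HQZ ⇒ E = (1/3, 1/3)
line UE meets QZ at J = (9/13, 4/13)
E = U + t·(J−U) with t = 13/12, so UE:EJ = 13/12:-1/12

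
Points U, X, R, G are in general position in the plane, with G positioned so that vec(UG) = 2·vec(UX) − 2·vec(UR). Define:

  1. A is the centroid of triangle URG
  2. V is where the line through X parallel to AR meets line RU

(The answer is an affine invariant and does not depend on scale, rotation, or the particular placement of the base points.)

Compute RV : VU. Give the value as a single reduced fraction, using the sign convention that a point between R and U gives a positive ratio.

Assign U = (0, 0), X = (1, 0), R = (0, 1), G = (2, -2) — the answer is frame-independent, so this choice is without loss of generality.
1. A is the centroid of triangle URG ⇒ A = (2/3, -1/3)
2. V is where the line through X parallel to AR meets line RU ⇒ V = (0, 2)
V = R + t·(U−R) with t = -1, so RV:VU = t:(1−t) = -1:2

RV:VU = -1/2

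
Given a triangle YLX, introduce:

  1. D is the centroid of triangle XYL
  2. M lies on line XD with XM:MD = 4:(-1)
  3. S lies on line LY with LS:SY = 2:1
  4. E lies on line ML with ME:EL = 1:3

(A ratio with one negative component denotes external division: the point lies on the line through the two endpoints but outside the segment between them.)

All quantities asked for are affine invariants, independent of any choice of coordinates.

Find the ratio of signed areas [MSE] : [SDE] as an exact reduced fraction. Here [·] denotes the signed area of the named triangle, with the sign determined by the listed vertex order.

Assign Y = (0, 0), L = (1, 0), X = (0, 1) — the answer is frame-independent, so this choice is without loss of generality.
1. D is the centroid of triangle XYL ⇒ D = (1/3, 1/3)
2. M lies on line XD with XM:MD = 4:(-1) ⇒ M = (4/9, 1/9)
3. S lies on line LY with LS:SY = 2:1 ⇒ S = (1/3, 0)
4. E lies on line ML with ME:EL = 1:3 ⇒ E = (7/12, 1/12)
2·[MSE] = 1/54, 2·[SDE] = -1/12
[MSE]:[SDE] = 1/54:-1/12 = -2/9

[MSE]:[SDE] = -2/9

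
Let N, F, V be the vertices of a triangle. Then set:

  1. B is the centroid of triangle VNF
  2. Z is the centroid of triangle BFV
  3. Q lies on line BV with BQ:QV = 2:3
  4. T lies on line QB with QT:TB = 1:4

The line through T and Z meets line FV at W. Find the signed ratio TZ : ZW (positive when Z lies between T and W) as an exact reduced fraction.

TZ:ZW = 26/25

Choose coordinates N = (0, 0), F = (1, 0), V = (0, 1).
1. B is the centroid of triangle VNF ⇒ B = (1/3, 1/3)
2. Z is the centroid of triangle BFV ⇒ Z = (4/9, 4/9)
3. Q lies on line BV with BQ:QV = 2:3 ⇒ Q = (1/5, 3/5)
4. T lies on line QB with QT:TB = 1:4 ⇒ T = (17/75, 41/75)
line TZ meets FV at W = (17/26, 9/26)
Z = T + t·(W−T) with t = 26/51, so TZ:ZW = 26/51:25/51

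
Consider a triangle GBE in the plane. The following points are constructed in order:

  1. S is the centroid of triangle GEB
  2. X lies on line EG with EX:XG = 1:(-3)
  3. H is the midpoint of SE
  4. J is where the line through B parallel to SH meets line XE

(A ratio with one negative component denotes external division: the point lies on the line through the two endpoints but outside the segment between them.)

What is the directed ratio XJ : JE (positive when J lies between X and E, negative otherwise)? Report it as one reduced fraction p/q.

Choose coordinates G = (0, 0), B = (1, 0), E = (0, 1).
1. S is the centroid of triangle GEB ⇒ S = (1/3, 1/3)
2. X lies on line EG with EX:XG = 1:(-3) ⇒ X = (0, 3/2)
3. H is the midpoint of SE ⇒ H = (1/6, 2/3)
4. J is where the line through B parallel to SH meets line XE ⇒ J = (0, 2)
J = X + t·(E−X) with t = -1, so XJ:JE = t:(1−t) = -1:2

XJ:JE = -1/2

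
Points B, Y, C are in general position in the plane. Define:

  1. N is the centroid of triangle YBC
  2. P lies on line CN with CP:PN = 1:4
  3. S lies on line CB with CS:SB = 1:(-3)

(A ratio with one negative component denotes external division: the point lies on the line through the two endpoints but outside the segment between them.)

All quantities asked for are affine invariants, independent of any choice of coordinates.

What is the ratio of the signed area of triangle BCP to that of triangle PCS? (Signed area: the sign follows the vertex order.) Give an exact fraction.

[BCP]:[PCS] = 2

Assign B = (0, 0), Y = (1, 0), C = (0, 1) — the answer is frame-independent, so this choice is without loss of generality.
1. N is the centroid of triangle YBC ⇒ N = (1/3, 1/3)
2. P lies on line CN with CP:PN = 1:4 ⇒ P = (1/15, 13/15)
3. S lies on line CB with CS:SB = 1:(-3) ⇒ S = (0, 3/2)
2·[BCP] = -1/15, 2·[PCS] = -1/30
[BCP]:[PCS] = -1/15:-1/30 = 2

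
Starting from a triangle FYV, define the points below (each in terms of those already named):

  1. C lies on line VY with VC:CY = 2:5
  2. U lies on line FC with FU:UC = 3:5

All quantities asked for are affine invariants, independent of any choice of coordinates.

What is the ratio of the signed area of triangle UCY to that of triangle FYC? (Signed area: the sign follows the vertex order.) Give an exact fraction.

Choose coordinates F = (0, 0), Y = (1, 0), V = (0, 1).
1. C lies on line VY with VC:CY = 2:5 ⇒ C = (2/7, 5/7)
2. U lies on line FC with FU:UC = 3:5 ⇒ U = (3/28, 15/56)
2·[UCY] = -25/56, 2·[FYC] = 5/7
[UCY]:[FYC] = -25/56:5/7 = -5/8

[UCY]:[FYC] = -5/8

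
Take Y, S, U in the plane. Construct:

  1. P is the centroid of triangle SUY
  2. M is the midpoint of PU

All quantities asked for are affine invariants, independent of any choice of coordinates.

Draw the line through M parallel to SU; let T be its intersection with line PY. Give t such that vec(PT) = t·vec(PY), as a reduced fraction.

Set Y = (0, 0), S = (1, 0), U = (0, 1); any affine frame gives the same invariant.
1. P is the centroid of triangle SUY ⇒ P = (1/3, 1/3)
2. M is the midpoint of PU ⇒ M = (1/6, 2/3)
through M parallel to SU: direction (-1, 1); meets PY at T = (5/12, 5/12)
T = P + t·(Y−P) with t = -1/4

t = -1/4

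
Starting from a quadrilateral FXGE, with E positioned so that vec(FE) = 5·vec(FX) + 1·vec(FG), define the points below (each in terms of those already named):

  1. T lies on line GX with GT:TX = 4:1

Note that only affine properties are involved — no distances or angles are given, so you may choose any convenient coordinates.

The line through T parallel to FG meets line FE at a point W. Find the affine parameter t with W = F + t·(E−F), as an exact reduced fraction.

t = 4/25

Work in coordinates with F = (0, 0), X = (1, 0), G = (0, 1), E = (5, 1).
1. T lies on line GX with GT:TX = 4:1 ⇒ T = (4/5, 1/5)
through T parallel to FG: direction (0, 1); meets FE at W = (4/5, 4/25)
W = F + t·(E−F) with t = 4/25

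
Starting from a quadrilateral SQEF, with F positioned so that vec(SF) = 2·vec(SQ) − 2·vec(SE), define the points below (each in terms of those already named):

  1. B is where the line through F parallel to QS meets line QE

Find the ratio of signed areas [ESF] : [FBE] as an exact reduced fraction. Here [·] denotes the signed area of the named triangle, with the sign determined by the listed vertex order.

Work in coordinates with S = (0, 0), Q = (1, 0), E = (0, 1), F = (2, -2).
1. B is where the line through F parallel to QS meets line QE ⇒ B = (3, -2)
2·[ESF] = 2, 2·[FBE] = 3
[ESF]:[FBE] = 2:3 = 2/3

[ESF]:[FBE] = 2/3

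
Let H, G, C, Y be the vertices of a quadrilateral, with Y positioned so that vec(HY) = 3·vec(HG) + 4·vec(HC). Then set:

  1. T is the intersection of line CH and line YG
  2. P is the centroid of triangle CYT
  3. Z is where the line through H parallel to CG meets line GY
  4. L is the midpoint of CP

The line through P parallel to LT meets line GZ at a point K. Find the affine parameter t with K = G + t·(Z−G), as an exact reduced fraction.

Set H = (0, 0), G = (1, 0), C = (0, 1), Y = (3, 4); any affine frame gives the same invariant.
1. T is the intersection of line CH and line YG ⇒ T = (0, -2)
2. P is the centroid of triangle CYT ⇒ P = (1, 1)
3. Z is where the line through H parallel to CG meets line GY ⇒ Z = (2/3, -2/3)
4. L is the midpoint of CP ⇒ L = (1/2, 1)
through P parallel to LT: direction (-1/2, -3); meets GZ at K = (3/4, -1/2)
K = G + t·(Z−G) with t = 3/4

t = 3/4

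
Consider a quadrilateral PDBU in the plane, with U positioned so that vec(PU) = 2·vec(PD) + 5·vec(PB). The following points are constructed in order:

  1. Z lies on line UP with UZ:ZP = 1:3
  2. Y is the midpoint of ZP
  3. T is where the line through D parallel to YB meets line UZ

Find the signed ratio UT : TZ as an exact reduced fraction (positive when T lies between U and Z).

Set P = (0, 0), D = (1, 0), B = (0, 1), U = (2, 5); any affine frame gives the same invariant.
1. Z lies on line UP with UZ:ZP = 1:3 ⇒ Z = (3/2, 15/4)
2. Y is the midpoint of ZP ⇒ Y = (3/4, 15/8)
3. T is where the line through D parallel to YB meets line UZ ⇒ T = (-7/8, -35/16)
T = U + t·(Z−U) with t = 23/4, so UT:TZ = t:(1−t) = 23/4:-19/4

UT:TZ = -23/19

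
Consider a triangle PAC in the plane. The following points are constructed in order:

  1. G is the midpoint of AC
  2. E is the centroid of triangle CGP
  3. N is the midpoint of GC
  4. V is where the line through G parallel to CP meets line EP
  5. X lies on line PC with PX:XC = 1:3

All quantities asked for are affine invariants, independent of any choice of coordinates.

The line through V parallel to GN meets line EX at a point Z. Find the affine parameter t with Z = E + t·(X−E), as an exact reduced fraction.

t = -16/5

Work in coordinates with P = (0, 0), A = (1, 0), C = (0, 1).
1. G is the midpoint of AC ⇒ G = (1/2, 1/2)
2. E is the centroid of triangle CGP ⇒ E = (1/6, 1/2)
3. N is the midpoint of GC ⇒ N = (1/4, 3/4)
4. V is where the line through G parallel to CP meets line EP ⇒ V = (1/2, 3/2)
5. X lies on line PC with PX:XC = 1:3 ⇒ X = (0, 1/4)
through V parallel to GN: direction (-1/4, 1/4); meets EX at Z = (7/10, 13/10)
Z = E + t·(X−E) with t = -16/5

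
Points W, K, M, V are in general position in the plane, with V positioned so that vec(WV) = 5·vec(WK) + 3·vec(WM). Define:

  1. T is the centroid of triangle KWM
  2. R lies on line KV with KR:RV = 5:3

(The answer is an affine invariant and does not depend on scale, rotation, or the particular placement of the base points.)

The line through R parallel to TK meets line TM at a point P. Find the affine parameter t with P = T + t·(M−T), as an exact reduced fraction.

Assign W = (0, 0), K = (1, 0), M = (0, 1), V = (5, 3) — the answer is frame-independent, so this choice is without loss of generality.
1. T is the centroid of triangle KWM ⇒ T = (1/3, 1/3)
2. R lies on line KV with KR:RV = 5:3 ⇒ R = (7/2, 15/8)
through R parallel to TK: direction (2/3, -1/3); meets TM at P = (-7/4, 9/2)
P = T + t·(M−T) with t = 25/4

t = 25/4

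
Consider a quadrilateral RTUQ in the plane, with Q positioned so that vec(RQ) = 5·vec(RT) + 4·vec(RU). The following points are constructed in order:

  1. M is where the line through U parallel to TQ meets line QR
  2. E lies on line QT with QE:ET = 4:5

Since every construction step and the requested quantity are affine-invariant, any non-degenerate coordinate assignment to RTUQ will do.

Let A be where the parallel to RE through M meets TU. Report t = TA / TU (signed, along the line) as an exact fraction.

t = 4/49

Assign R = (0, 0), T = (1, 0), U = (0, 1), Q = (5, 4) — the answer is frame-independent, so this choice is without loss of generality.
1. M is where the line through U parallel to TQ meets line QR ⇒ M = (-5, -4)
2. E lies on line QT with QE:ET = 4:5 ⇒ E = (29/9, 20/9)
through M parallel to RE: direction (29/9, 20/9); meets TU at A = (45/49, 4/49)
A = T + t·(U−T) with t = 4/49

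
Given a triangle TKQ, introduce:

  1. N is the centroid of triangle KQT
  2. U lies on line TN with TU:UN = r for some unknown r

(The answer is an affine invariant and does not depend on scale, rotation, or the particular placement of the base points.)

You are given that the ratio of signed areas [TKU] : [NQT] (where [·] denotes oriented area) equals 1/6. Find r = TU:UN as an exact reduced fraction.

r = 1/5

Choose coordinates T = (0, 0), K = (1, 0), Q = (0, 1).
1. N is the centroid of triangle KQT ⇒ N = (1/3, 1/3)
2. With TU:UN = r, write λ = r/(r+1) so U = T + λ·(N−T); U is affine-linear in λ
Every point depending on U is an affine combination of U and λ-independent points, so each such coordinate is linear in λ; the λ² term in each signed area is a multiple of (N−T)×(N−T) = 0, so 2·[TKU] and 2·[NQT] are each linear in λ. Evaluating at λ=0 and λ=1:
  2·[TKU] = 1/3·λ,   2·[NQT] = 1/3
So [TKU]:[NQT] = (1/3·λ) / (1/3). Setting this equal to 1/6:
  1/3·λ = 1/6·(1/3)  ⇒  λ = 1/6
Then r = λ/(1−λ) = (1/6)/(5/6) = 1/5. Check: with r = 1/5, U = (1/18, 1/18) and [TKU]:[NQT] = 1/6 as required.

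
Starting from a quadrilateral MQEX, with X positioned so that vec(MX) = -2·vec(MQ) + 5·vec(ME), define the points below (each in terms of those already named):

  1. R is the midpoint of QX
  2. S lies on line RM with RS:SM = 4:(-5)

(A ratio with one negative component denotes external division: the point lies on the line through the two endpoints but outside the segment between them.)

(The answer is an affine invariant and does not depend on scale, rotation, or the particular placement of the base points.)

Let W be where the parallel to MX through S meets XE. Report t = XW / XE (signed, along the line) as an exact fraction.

t = 25/4

Choose coordinates M = (0, 0), Q = (1, 0), E = (0, 1), X = (-2, 5).
1. R is the midpoint of QX ⇒ R = (-1/2, 5/2)
2. S lies on line RM with RS:SM = 4:(-5) ⇒ S = (-5/2, 25/2)
through S parallel to MX: direction (-2, 5); meets XE at W = (21/2, -20)
W = X + t·(E−X) with t = 25/4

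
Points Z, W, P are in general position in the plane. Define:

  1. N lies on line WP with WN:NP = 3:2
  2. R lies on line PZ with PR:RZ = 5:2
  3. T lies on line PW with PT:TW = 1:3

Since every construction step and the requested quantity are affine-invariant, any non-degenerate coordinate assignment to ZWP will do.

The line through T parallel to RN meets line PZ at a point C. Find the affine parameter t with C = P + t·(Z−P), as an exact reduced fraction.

t = 25/56

Choose coordinates Z = (0, 0), W = (1, 0), P = (0, 1).
1. N lies on line WP with WN:NP = 3:2 ⇒ N = (2/5, 3/5)
2. R lies on line PZ with PR:RZ = 5:2 ⇒ R = (0, 2/7)
3. T lies on line PW with PT:TW = 1:3 ⇒ T = (1/4, 3/4)
through T parallel to RN: direction (2/5, 11/35); meets PZ at C = (0, 31/56)
C = P + t·(Z−P) with t = 25/56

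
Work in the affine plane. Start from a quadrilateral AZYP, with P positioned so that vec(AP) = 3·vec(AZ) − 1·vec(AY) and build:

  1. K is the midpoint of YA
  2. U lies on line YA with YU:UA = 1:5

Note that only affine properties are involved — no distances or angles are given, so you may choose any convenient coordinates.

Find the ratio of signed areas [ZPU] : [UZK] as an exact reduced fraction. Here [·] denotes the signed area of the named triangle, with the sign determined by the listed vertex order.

[ZPU]:[UZK] = -2

Work in coordinates with A = (0, 0), Z = (1, 0), Y = (0, 1), P = (3, -1).
1. K is the midpoint of YA ⇒ K = (0, 1/2)
2. U lies on line YA with YU:UA = 1:5 ⇒ U = (0, 5/6)
2·[ZPU] = 2/3, 2·[UZK] = -1/3
[ZPU]:[UZK] = 2/3:-1/3 = -2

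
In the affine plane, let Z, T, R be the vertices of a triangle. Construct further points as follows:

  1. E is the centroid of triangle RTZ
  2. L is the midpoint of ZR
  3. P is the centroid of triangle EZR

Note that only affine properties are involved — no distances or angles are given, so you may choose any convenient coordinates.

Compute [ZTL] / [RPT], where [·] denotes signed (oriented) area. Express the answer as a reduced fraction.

[ZTL]:[RPT] = 9/8

Choose coordinates Z = (0, 0), T = (1, 0), R = (0, 1).
1. E is the centroid of triangle RTZ ⇒ E = (1/3, 1/3)
2. L is the midpoint of ZR ⇒ L = (0, 1/2)
3. P is the centroid of triangle EZR ⇒ P = (1/9, 4/9)
2·[ZTL] = 1/2, 2·[RPT] = 4/9
[ZTL]:[RPT] = 1/2:4/9 = 9/8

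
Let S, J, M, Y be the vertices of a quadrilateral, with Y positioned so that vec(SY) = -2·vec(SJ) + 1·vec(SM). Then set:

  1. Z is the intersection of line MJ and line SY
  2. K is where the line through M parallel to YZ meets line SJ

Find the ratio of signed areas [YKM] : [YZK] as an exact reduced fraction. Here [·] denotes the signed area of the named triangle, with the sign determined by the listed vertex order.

[YKM]:[YZK] = 1/2

Assign S = (0, 0), J = (1, 0), M = (0, 1), Y = (-2, 1) — the answer is frame-independent, so this choice is without loss of generality.
1. Z is the intersection of line MJ and line SY ⇒ Z = (2, -1)
2. K is where the line through M parallel to YZ meets line SJ ⇒ K = (2, 0)
2·[YKM] = 2, 2·[YZK] = 4
[YKM]:[YZK] = 2:4 = 1/2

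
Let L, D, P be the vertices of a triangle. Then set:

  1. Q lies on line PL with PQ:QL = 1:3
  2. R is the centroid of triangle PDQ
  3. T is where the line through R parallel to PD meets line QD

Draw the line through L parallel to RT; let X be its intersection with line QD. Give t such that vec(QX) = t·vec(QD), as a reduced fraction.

t = -3

Choose coordinates L = (0, 0), D = (1, 0), P = (0, 1).
1. Q lies on line PL with PQ:QL = 1:3 ⇒ Q = (0, 3/4)
2. R is the centroid of triangle PDQ ⇒ R = (1/3, 7/12)
3. T is where the line through R parallel to PD meets line QD ⇒ T = (2/3, 1/4)
through L parallel to RT: direction (1/3, -1/3); meets QD at X = (-3, 3)
X = Q + t·(D−Q) with t = -3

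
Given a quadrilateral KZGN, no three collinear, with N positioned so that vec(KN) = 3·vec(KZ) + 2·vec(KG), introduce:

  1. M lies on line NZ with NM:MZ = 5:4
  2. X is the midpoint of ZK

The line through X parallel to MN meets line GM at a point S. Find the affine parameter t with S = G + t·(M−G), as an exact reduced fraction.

t = 3/4

Set K = (0, 0), Z = (1, 0), G = (0, 1), N = (3, 2); any affine frame gives the same invariant.
1. M lies on line NZ with NM:MZ = 5:4 ⇒ M = (17/9, 8/9)
2. X is the midpoint of ZK ⇒ X = (1/2, 0)
through X parallel to MN: direction (10/9, 10/9); meets GM at S = (17/12, 11/12)
S = G + t·(M−G) with t = 3/4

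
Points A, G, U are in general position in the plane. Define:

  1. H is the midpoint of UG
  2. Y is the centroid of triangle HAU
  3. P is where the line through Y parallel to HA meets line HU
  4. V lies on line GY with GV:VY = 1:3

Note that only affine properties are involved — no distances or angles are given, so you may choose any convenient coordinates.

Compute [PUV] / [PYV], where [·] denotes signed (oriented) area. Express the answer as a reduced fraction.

Work in coordinates with A = (0, 0), G = (1, 0), U = (0, 1).
1. H is the midpoint of UG ⇒ H = (1/2, 1/2)
2. Y is the centroid of triangle HAU ⇒ Y = (1/6, 1/2)
3. P is where the line through Y parallel to HA meets line HU ⇒ P = (1/3, 2/3)
4. V lies on line GY with GV:VY = 1:3 ⇒ V = (19/24, 1/8)
2·[PUV] = 1/36, 2·[PYV] = 1/6
[PUV]:[PYV] = 1/36:1/6 = 1/6

[PUV]:[PYV] = 1/6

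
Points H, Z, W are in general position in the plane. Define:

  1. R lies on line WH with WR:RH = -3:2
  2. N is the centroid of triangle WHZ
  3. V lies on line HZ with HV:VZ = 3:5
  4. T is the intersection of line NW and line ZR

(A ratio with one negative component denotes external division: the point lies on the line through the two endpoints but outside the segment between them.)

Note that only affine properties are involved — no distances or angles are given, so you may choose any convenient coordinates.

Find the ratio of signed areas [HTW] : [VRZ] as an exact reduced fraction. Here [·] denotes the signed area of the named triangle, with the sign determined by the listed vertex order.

Choose coordinates H = (0, 0), Z = (1, 0), W = (0, 1).
1. R lies on line WH with WR:RH = -3:2 ⇒ R = (0, -2)
2. N is the centroid of triangle WHZ ⇒ N = (1/3, 1/3)
3. V lies on line HZ with HV:VZ = 3:5 ⇒ V = (3/8, 0)
4. T is the intersection of line NW and line ZR ⇒ T = (3/4, -1/2)
2·[HTW] = 3/4, 2·[VRZ] = 5/4
[HTW]:[VRZ] = 3/4:5/4 = 3/5

[HTW]:[VRZ] = 3/5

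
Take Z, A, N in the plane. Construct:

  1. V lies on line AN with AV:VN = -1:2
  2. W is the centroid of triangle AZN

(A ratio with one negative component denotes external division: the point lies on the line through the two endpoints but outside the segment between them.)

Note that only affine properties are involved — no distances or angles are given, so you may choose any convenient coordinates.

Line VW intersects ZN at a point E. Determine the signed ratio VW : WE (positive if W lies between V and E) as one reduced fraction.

VW:WE = 5

Work in coordinates with Z = (0, 0), A = (1, 0), N = (0, 1).
1. V lies on line AN with AV:VN = -1:2 ⇒ V = (2, -1)
2. W is the centroid of triangle AZN ⇒ W = (1/3, 1/3)
line VW meets ZN at E = (0, 3/5)
W = V + t·(E−V) with t = 5/6, so VW:WE = 5/6:1/6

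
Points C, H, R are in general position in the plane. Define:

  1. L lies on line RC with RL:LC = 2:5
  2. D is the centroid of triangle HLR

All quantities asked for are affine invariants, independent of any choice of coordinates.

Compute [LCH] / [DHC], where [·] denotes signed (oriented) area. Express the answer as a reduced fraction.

Choose coordinates C = (0, 0), H = (1, 0), R = (0, 1).
1. L lies on line RC with RL:LC = 2:5 ⇒ L = (0, 5/7)
2. D is the centroid of triangle HLR ⇒ D = (1/3, 4/7)
2·[LCH] = 5/7, 2·[DHC] = -4/7
[LCH]:[DHC] = 5/7:-4/7 = -5/4

[LCH]:[DHC] = -5/4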